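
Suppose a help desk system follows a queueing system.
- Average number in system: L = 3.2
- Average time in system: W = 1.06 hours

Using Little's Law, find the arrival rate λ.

Little's Law: L = λW, so λ = L/W
λ = 3.2/1.06 = 3.0189 tickets/hour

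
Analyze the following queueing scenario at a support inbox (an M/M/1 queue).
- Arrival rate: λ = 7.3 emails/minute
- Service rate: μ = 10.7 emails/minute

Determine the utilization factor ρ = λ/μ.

Server utilization: ρ = λ/μ
ρ = 7.3/10.7 = 0.6822
The server is busy 68.22% of the time.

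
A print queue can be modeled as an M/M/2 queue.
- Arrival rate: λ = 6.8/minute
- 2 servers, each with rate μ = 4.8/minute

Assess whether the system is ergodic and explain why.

Stability requires ρ = λ/(cμ) < 1
ρ = 6.8/(2 × 4.8) = 6.8/9.60 = 0.7083
Since 0.7083 < 1, the system is STABLE.
The servers are busy 70.83% of the time.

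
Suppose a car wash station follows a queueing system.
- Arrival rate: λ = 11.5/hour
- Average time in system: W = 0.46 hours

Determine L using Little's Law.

Little's Law: L = λW
L = 11.5 × 0.46 = 5.2900 cars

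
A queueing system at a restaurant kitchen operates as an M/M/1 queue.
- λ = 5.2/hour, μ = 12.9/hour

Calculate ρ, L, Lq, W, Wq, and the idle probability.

Step 1: ρ = λ/μ = 5.2/12.9 = 0.4031
Step 2: L = λ/(μ-λ) = 5.2/7.70 = 0.6753
Step 3: Lq = λ²/(μ(μ-λ)) = 27.04/(12.9×7.70) = 0.2722
Step 4: W = 1/(μ-λ) = 1/7.70 = 0.12987
Step 5: Wq = λ/(μ(μ-λ)) = 5.2/(12.9×7.70) = 0.05235
Step 6: P(0) = 1-ρ = 0.5969
Verify: L = λW = 5.2×0.12987 = 0.6753 ✔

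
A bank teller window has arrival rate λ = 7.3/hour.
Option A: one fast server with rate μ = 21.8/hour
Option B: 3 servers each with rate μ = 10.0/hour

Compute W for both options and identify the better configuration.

Option A: single server μ = 21.8 (M/M/1)
  ρ_A = 7.3/21.8 = 0.3349
  W_A = 1/(μ-λ) = 1/(21.8-7.3) = 1/14.50 = 0.06897

Option B: 3 servers μ = 10.0 (M/M/3)
  ρ_B = λ/(cμ) = 7.3/(3×10.0) = 0.2433
  Offered load a = λ/μ = cρ = 7.3/10.0 = 0.7300
  P₀ = [ Σₙ₌₀^2 aⁿ/n! + a^3/(3!(1-ρ)) ]⁻¹
  Σ = a^0/0! + a^1/1! + a^2/2! = 1.0000 + 0.7300 + 0.2664 = 1.9964
  a^3/(3!(1-ρ)) = 0.38902/(6 × 0.75667) = 0.08569
  P₀ = 1/(1.9964 + 0.08569) = 0.4803
  Lq = P₀·a^3·ρ / (3!(1-ρ)²) = 0.4803 × 0.3890 × 0.2433 / (6 × 0.5725) = 0.01323
  Wq_B = Lq/λ = 0.013234/7.3 = 0.001813
  W_B = Wq_B + 1/μ = 0.001813 + 0.1000 = 0.1018

Since W_A = 0.06897 < W_B = 0.1018, Option A (single fast server) has the shorter time in system.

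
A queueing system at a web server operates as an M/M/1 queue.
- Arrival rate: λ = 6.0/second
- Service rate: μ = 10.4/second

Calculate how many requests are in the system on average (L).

ρ = λ/μ = 6.0/10.4 = 0.5769
For M/M/1: L = λ/(μ-λ)
L = 6.0/(10.4-6.0) = 6.0/4.40
L = 1.3636 requests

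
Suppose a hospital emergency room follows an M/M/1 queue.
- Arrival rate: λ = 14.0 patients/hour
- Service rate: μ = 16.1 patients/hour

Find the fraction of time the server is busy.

Server utilization: ρ = λ/μ
ρ = 14.0/16.1 = 0.8696
The server is busy 86.96% of the time.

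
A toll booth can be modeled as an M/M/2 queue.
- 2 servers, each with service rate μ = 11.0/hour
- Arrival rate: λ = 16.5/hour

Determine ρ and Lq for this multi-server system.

Traffic intensity: ρ = λ/(cμ) = 16.5/(2×11.0) = 0.7500
Since ρ = 0.7500 < 1, system is stable.
Offered load a = λ/μ = cρ = 16.5/11.0 = 1.5000
P₀ = [ Σₙ₌₀^1 aⁿ/n! + a^2/(2!(1-ρ)) ]⁻¹
Σ = a^0/0! + a^1/1! = 1.0000 + 1.5000 = 2.5000
a^2/(2!(1-ρ)) = 2.2500/(2 × 0.2500) = 4.5000
P₀ = 1/(2.5000 + 4.5000) = 0.1429
Lq = P₀·a^2·ρ / (2!(1-ρ)²) = 0.14286 × 2.2500 × 0.75000 / (2 × 0.062500) = 1.9286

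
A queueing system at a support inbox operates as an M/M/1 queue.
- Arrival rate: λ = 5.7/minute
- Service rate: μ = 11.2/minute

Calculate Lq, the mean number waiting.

ρ = λ/μ = 5.7/11.2 = 0.5089
For M/M/1: Lq = λ²/(μ(μ-λ))
Lq = 32.49/(11.2 × 5.50)
Lq = 0.5274 emails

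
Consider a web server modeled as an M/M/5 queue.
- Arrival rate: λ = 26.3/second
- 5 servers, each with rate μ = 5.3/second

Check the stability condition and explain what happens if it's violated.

Stability requires ρ = λ/(cμ) < 1
ρ = 26.3/(5 × 5.3) = 26.3/26.50 = 0.9925
Since 0.9925 < 1, the system is STABLE.
The servers are busy 99.25% of the time.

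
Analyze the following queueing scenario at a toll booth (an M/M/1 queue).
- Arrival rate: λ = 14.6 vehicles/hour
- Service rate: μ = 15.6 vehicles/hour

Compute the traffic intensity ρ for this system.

Server utilization: ρ = λ/μ
ρ = 14.6/15.6 = 0.9359
The server is busy 93.59% of the time.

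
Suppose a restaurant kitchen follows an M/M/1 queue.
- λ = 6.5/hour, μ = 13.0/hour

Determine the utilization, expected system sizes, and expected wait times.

Step 1: ρ = λ/μ = 6.5/13.0 = 0.5000
Step 2: L = λ/(μ-λ) = 6.5/6.50 = 1.0000
Step 3: Lq = λ²/(μ(μ-λ)) = 42.25/(13.0×6.50) = 0.5000
Step 4: W = 1/(μ-λ) = 1/6.50 = 0.15385
Step 5: Wq = λ/(μ(μ-λ)) = 6.5/(13.0×6.50) = 0.07692
Step 6: P(0) = 1-ρ = 0.5000
Verify: L = λW = 6.5×0.15385 = 1.0000 ✔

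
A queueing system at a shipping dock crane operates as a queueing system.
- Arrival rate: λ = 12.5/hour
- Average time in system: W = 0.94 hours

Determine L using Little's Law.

Little's Law: L = λW
L = 12.5 × 0.94 = 11.7500 containers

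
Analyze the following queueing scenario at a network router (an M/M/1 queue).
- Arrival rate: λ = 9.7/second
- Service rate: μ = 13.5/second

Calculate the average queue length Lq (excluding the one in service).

ρ = λ/μ = 9.7/13.5 = 0.7185
For M/M/1: Lq = λ²/(μ(μ-λ))
Lq = 94.09/(13.5 × 3.80)
Lq = 1.8341 packets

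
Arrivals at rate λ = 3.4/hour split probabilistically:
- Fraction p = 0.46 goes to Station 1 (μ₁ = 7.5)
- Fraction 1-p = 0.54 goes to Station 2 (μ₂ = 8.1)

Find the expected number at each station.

Effective rates: λ₁ = 3.4×0.46 = 1.564, λ₂ = 3.4×0.54 = 1.836
Station 1: ρ₁ = 1.564/7.5 = 0.20853, L₁ = ρ₁/(1-ρ₁) = 0.20853/(1-0.20853) = 0.2635
Station 2: ρ₂ = 1.836/8.1 = 0.22667, L₂ = ρ₂/(1-ρ₂) = 0.22667/(1-0.22667) = 0.2931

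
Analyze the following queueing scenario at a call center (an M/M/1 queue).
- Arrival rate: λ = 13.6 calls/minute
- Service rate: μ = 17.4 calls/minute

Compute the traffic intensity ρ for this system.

Server utilization: ρ = λ/μ
ρ = 13.6/17.4 = 0.7816
The server is busy 78.16% of the time.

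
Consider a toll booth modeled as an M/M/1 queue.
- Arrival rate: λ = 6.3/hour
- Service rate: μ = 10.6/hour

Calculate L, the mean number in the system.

ρ = λ/μ = 6.3/10.6 = 0.5943
For M/M/1: L = λ/(μ-λ)
L = 6.3/(10.6-6.3) = 6.3/4.30
L = 1.4651 vehicles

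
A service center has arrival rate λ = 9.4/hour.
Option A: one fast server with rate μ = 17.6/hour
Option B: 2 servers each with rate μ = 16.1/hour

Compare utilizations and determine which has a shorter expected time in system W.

Option A: single server μ = 17.6 (M/M/1)
  ρ_A = 9.4/17.6 = 0.5341
  W_A = 1/(μ-λ) = 1/(17.6-9.4) = 1/8.20 = 0.1220

Option B: 2 servers μ = 16.1 (M/M/2)
  ρ_B = λ/(cμ) = 9.4/(2×16.1) = 0.2919
  Offered load a = λ/μ = cρ = 9.4/16.1 = 0.5839
  P₀ = [ Σₙ₌₀^1 aⁿ/n! + a^2/(2!(1-ρ)) ]⁻¹
  Σ = a^0/0! + a^1/1! = 1.0000 + 0.5839 = 1.5839
  a^2/(2!(1-ρ)) = 0.3409/(2 × 0.7081) = 0.2407
  P₀ = 1/(1.5839 + 0.2407) = 0.5481
  Lq = P₀·a^2·ρ / (2!(1-ρ)²) = 0.5481 × 0.3409 × 0.2919 / (2 × 0.5014) = 0.05439
  Wq_B = Lq/λ = 0.05439/9.4 = 0.005786
  W_B = Wq_B + 1/μ = 0.005786 + 0.06211 = 0.06790

Since W_B = 0.06790 < W_A = 0.1220, Option B (multiple servers) has the shorter time in system.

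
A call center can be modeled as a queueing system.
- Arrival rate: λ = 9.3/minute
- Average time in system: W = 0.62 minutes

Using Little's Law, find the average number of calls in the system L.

Little's Law: L = λW
L = 9.3 × 0.62 = 5.7660 calls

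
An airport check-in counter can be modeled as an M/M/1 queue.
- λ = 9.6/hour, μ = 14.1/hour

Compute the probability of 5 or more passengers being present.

ρ = λ/μ = 9.6/14.1 = 0.68085
P(N ≥ n) = ρⁿ
P(N ≥ 5) = 0.68085^5
P(N ≥ 5) = 0.1463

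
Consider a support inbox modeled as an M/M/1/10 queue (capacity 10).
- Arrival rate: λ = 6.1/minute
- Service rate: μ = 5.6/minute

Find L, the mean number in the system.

ρ = λ/μ = 6.1/5.6 = 1.089286
P₀ = (1-ρ)/(1-ρ^(K+1)) = (1-1.089286)/(1-1.089286^11) = -0.08929/-1.5619 = 0.05717
P_K = P₀×ρ^K = 0.057165 × 1.089286^10 = 0.057165 × 2.3519 = 0.1344
L = ρ[1 - (K+1)ρ^K + Kρ^(K+1)] / [(1-ρ)(1-ρ^(K+1))]
L = 1.089286 × (1 - 11×2.351902 + 10×2.561894) / ((1 - 1.089286) × (1 - 2.561894)) = 5.8428 emails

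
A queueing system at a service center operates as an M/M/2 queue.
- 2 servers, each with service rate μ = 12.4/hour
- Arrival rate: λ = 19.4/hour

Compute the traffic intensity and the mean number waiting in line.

Traffic intensity: ρ = λ/(cμ) = 19.4/(2×12.4) = 0.7823
Since ρ = 0.7823 < 1, system is stable.
Offered load a = λ/μ = cρ = 19.4/12.4 = 1.5645
P₀ = [ Σₙ₌₀^1 aⁿ/n! + a^2/(2!(1-ρ)) ]⁻¹
Σ = a^0/0! + a^1/1! = 1.0000 + 1.5645 = 2.5645
a^2/(2!(1-ρ)) = 2.4477/(2 × 0.21774) = 5.6207
P₀ = 1/(2.5645 + 5.6207) = 0.1222
Lq = P₀·a^2·ρ / (2!(1-ρ)²) = 0.122172 × 2.44771 × 0.782258 / (2 × 0.0474116) = 2.4670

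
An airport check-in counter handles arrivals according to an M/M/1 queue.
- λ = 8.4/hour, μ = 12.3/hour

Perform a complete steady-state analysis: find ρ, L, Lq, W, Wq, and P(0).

Step 1: ρ = λ/μ = 8.4/12.3 = 0.6829
Step 2: L = λ/(μ-λ) = 8.4/3.90 = 2.1538
Step 3: Lq = λ²/(μ(μ-λ)) = 70.56/(12.3×3.90) = 1.4709
Step 4: W = 1/(μ-λ) = 1/3.90 = 0.2564
Step 5: Wq = λ/(μ(μ-λ)) = 8.4/(12.3×3.90) = 0.1751
Step 6: P(0) = 1-ρ = 0.3171
Verify: L = λW = 8.4×0.2564 = 2.1538 ✔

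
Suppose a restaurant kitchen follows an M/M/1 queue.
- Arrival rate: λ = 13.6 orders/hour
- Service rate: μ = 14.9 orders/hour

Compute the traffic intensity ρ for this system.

Server utilization: ρ = λ/μ
ρ = 13.6/14.9 = 0.9128
The server is busy 91.28% of the time.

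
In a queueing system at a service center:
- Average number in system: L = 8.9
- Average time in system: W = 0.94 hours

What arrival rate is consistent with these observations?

Little's Law: L = λW, so λ = L/W
λ = 8.9/0.94 = 9.4681 customers/hour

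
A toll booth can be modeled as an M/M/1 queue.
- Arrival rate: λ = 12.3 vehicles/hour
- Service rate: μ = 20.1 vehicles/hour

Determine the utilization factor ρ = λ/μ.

Server utilization: ρ = λ/μ
ρ = 12.3/20.1 = 0.6119
The server is busy 61.19% of the time.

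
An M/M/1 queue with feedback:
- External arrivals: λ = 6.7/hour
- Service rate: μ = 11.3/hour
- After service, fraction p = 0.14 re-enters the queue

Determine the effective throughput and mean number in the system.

Effective arrival rate: λ_eff = λ/(1-p) = 6.7/(1-0.14) = 6.7/0.86 = 7.7907
ρ = λ_eff/μ = 7.7907/11.3 = 0.68944
L = ρ/(1-ρ) = 0.68944/(1-0.68944) = 2.2200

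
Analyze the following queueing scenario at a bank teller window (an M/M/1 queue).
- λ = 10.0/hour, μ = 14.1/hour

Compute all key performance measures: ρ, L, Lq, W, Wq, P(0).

Step 1: ρ = λ/μ = 10.0/14.1 = 0.7092
Step 2: L = λ/(μ-λ) = 10.0/4.10 = 2.4390
Step 3: Lq = λ²/(μ(μ-λ)) = 100.00/(14.1×4.10) = 1.7298
Step 4: W = 1/(μ-λ) = 1/4.10 = 0.2439
Step 5: Wq = λ/(μ(μ-λ)) = 10.0/(14.1×4.10) = 0.1730
Step 6: P(0) = 1-ρ = 0.2908
Verify: L = λW = 10.0×0.2439 = 2.4390 ✔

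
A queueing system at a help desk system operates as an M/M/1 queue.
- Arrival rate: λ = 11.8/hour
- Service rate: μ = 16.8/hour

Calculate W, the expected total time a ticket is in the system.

First, compute utilization: ρ = λ/μ = 11.8/16.8 = 0.7024
For M/M/1: W = 1/(μ-λ)
W = 1/(16.8-11.8) = 1/5.00
W = 0.2000 hours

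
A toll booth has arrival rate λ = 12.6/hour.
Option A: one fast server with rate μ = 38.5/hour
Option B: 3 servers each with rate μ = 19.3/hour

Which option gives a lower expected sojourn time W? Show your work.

Option A: single server μ = 38.5 (M/M/1)
  ρ_A = 12.6/38.5 = 0.3273
  W_A = 1/(μ-λ) = 1/(38.5-12.6) = 1/25.90 = 0.03861

Option B: 3 servers μ = 19.3 (M/M/3)
  ρ_B = λ/(cμ) = 12.6/(3×19.3) = 0.2176
  Offered load a = λ/μ = cρ = 12.6/19.3 = 0.6528
  P₀ = [ Σₙ₌₀^2 aⁿ/n! + a^3/(3!(1-ρ)) ]⁻¹
  Σ = a^0/0! + a^1/1! + a^2/2! = 1.0000 + 0.65285 + 0.21311 = 1.8660
  a^3/(3!(1-ρ)) = 0.27825/(6 × 0.78238) = 0.05927
  P₀ = 1/(1.8660 + 0.05927) = 0.5194
  Lq = P₀·a^3·ρ / (3!(1-ρ)²) = 0.5194 × 0.2783 × 0.2176 / (6 × 0.6121) = 0.008564
  Wq_B = Lq/λ = 0.008564/12.6 = 0.0006797
  W_B = Wq_B + 1/μ = 0.0006797 + 0.05181 = 0.05249

Since W_A = 0.03861 < W_B = 0.05249, Option A (single fast server) has the shorter time in system.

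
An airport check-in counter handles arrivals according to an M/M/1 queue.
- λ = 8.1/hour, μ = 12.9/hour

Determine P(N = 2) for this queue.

ρ = λ/μ = 8.1/12.9 = 0.6279
P(n) = (1-ρ)ρⁿ
P(2) = (1-0.6279) × 0.6279^2
P(2) = 0.3721 × 0.3943
P(2) = 0.1467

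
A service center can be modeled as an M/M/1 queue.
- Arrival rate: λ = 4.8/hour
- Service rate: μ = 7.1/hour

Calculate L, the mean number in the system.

ρ = λ/μ = 4.8/7.1 = 0.6761
For M/M/1: L = λ/(μ-λ)
L = 4.8/(7.1-4.8) = 4.8/2.30
L = 2.0870 customers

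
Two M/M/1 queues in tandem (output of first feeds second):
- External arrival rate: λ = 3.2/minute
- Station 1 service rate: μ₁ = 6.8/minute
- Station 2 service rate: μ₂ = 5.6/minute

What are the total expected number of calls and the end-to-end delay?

By Jackson's theorem, each station behaves as independent M/M/1.
Station 1: ρ₁ = 3.2/6.8 = 0.4706, L₁ = ρ₁/(1-ρ₁) = λ/(μ₁-λ) = 3.2/3.60 = 0.8889
Station 2: ρ₂ = 3.2/5.6 = 0.5714, L₂ = ρ₂/(1-ρ₂) = λ/(μ₂-λ) = 3.2/2.40 = 1.3333
Total: L = L₁ + L₂ = 0.8889 + 1.3333 = 2.2222
W = L/λ = 2.2222/3.2 = 0.6944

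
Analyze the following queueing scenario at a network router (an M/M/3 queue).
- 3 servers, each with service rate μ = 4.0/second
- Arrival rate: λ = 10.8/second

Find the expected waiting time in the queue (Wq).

Traffic intensity: ρ = λ/(cμ) = 10.8/(3×4.0) = 0.9000
Since ρ = 0.9000 < 1, system is stable.
Offered load a = λ/μ = cρ = 10.8/4.0 = 2.7000
P₀ = [ Σₙ₌₀^2 aⁿ/n! + a^3/(3!(1-ρ)) ]⁻¹
Σ = a^0/0! + a^1/1! + a^2/2! = 1.0000 + 2.7000 + 3.6450 = 7.3450
a^3/(3!(1-ρ)) = 19.6830/(6 × 0.1000) = 32.8050
P₀ = 1/(7.3450 + 32.8050) = 0.02491
Lq = P₀·a^3·ρ / (3!(1-ρ)²) = 0.0249066 × 19.6830 × 0.900000 / (6 × 0.0100000) = 7.3535
Wq = Lq/λ = 7.3535/10.8 = 0.6809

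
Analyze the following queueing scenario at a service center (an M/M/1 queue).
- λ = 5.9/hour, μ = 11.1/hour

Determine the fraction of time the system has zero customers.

ρ = λ/μ = 5.9/11.1 = 0.5315
P(0) = 1 - ρ = 1 - 0.5315 = 0.4685
The server is idle 46.85% of the time.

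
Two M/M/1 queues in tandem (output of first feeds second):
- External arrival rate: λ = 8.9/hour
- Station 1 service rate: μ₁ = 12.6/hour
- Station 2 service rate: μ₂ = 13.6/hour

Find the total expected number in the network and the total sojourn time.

By Jackson's theorem, each station behaves as independent M/M/1.
Station 1: ρ₁ = 8.9/12.6 = 0.7063, L₁ = ρ₁/(1-ρ₁) = λ/(μ₁-λ) = 8.9/3.70 = 2.4054
Station 2: ρ₂ = 8.9/13.6 = 0.6544, L₂ = ρ₂/(1-ρ₂) = λ/(μ₂-λ) = 8.9/4.70 = 1.8936
Total: L = L₁ + L₂ = 2.4054 + 1.8936 = 4.2990
W = L/λ = 4.2990/8.9 = 0.4830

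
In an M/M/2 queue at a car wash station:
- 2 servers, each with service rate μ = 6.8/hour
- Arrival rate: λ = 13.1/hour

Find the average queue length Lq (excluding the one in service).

Traffic intensity: ρ = λ/(cμ) = 13.1/(2×6.8) = 0.9632
Since ρ = 0.9632 < 1, system is stable.
Offered load a = λ/μ = cρ = 13.1/6.8 = 1.9265
P₀ = [ Σₙ₌₀^1 aⁿ/n! + a^2/(2!(1-ρ)) ]⁻¹
Σ = a^0/0! + a^1/1! = 1.0000 + 1.9265 = 2.9265
a^2/(2!(1-ρ)) = 3.711289/(2 × 0.03676471) = 50.4735
P₀ = 1/(2.9265 + 50.4735) = 0.01873
Lq = P₀·a^2·ρ / (2!(1-ρ)²) = 0.0187266 × 3.71129 × 0.963235 / (2 × 0.00135164) = 24.7642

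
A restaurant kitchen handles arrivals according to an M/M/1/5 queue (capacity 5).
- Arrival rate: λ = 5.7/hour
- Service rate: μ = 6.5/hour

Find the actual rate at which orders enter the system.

ρ = λ/μ = 5.7/6.5 = 0.876923
P₀ = (1-ρ)/(1-ρ^(K+1)) = (1-0.876923)/(1-0.876923^6) = 0.1231/0.5453 = 0.2257
P_K = P₀×ρ^K = 0.22572 × 0.876923^5 = 0.22572 × 0.51857 = 0.1171
λ_eff = λ(1-P_K) = 5.7 × (1 - 0.11705) = 5.7 × 0.88295 = 5.0328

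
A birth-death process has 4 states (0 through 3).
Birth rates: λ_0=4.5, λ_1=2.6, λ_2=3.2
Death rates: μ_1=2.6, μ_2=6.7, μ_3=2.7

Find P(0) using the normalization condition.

Ratios P(n)/P(0) = (λ₀···λₙ₋₁)/(μ₁···μₙ):
P(1)/P(0) = (4.5)/(2.6) = 1.7308
P(2)/P(0) = (4.5×2.6)/(2.6×6.7) = 0.6716
P(3)/P(0) = (4.5×2.6×3.2)/(2.6×6.7×2.7) = 0.7960

Normalization: ∑ P(n) = 1
P(0) × (1.0000 + 1.7308 + 0.6716 + 0.7960) = 1
P(0) × 4.1984 = 1
P(0) = 1/4.1984 = 0.2382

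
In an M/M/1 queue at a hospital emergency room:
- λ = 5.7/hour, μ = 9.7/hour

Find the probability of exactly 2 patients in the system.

ρ = λ/μ = 5.7/9.7 = 0.5876
P(n) = (1-ρ)ρⁿ
P(2) = (1-0.5876) × 0.5876^2
P(2) = 0.4124 × 0.3453
P(2) = 0.1424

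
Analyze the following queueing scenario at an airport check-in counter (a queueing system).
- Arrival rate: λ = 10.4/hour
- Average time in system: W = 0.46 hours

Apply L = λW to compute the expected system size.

Little's Law: L = λW
L = 10.4 × 0.46 = 4.7840 passengers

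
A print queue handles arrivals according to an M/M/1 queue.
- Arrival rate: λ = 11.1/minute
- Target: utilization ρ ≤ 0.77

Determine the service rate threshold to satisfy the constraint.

ρ = λ/μ, so μ = λ/ρ
μ ≥ 11.1/0.77 = 14.4156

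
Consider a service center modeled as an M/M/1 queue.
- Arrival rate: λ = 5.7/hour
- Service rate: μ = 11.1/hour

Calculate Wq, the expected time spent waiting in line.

First, compute utilization: ρ = λ/μ = 5.7/11.1 = 0.5135
For M/M/1: Wq = λ/(μ(μ-λ))
Wq = 5.7/(11.1 × (11.1-5.7))
Wq = 5.7/(11.1 × 5.40)
Wq = 0.09510 hours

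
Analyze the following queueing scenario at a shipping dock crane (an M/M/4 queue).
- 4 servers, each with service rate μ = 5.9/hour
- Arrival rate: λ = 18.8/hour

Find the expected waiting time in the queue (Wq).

Traffic intensity: ρ = λ/(cμ) = 18.8/(4×5.9) = 0.7966
Since ρ = 0.7966 < 1, system is stable.
Offered load a = λ/μ = cρ = 18.8/5.9 = 3.1864
P₀ = [ Σₙ₌₀^3 aⁿ/n! + a^4/(4!(1-ρ)) ]⁻¹
Σ = a^0/0! + a^1/1! + a^2/2! + a^3/3! = 1.0000 + 3.1864 + 5.0767 + 5.3922 = 14.6553
a^4/(4!(1-ρ)) = 103.0916/(24 × 0.2033898) = 21.1195
P₀ = 1/(14.6553 + 21.1195) = 0.02795
Lq = P₀·a^4·ρ / (4!(1-ρ)²) = 0.027953 × 103.0916 × 0.79661 / (24 × 0.041367) = 2.3122
Wq = Lq/λ = 2.3122/18.8 = 0.1230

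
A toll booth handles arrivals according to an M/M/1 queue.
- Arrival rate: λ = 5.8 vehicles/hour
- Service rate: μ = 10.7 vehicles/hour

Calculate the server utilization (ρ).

Server utilization: ρ = λ/μ
ρ = 5.8/10.7 = 0.5421
The server is busy 54.21% of the time.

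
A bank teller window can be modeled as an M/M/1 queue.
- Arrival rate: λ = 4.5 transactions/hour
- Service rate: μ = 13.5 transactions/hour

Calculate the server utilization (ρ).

Server utilization: ρ = λ/μ
ρ = 4.5/13.5 = 0.3333
The server is busy 33.33% of the time.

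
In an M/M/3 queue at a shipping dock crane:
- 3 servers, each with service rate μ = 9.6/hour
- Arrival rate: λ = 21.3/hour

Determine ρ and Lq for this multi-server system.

Traffic intensity: ρ = λ/(cμ) = 21.3/(3×9.6) = 0.7396
Since ρ = 0.7396 < 1, system is stable.
Offered load a = λ/μ = cρ = 21.3/9.6 = 2.2188
P₀ = [ Σₙ₌₀^2 aⁿ/n! + a^3/(3!(1-ρ)) ]⁻¹
Σ = a^0/0! + a^1/1! + a^2/2! = 1.0000 + 2.2188 + 2.4614 = 5.6802
a^3/(3!(1-ρ)) = 10.9226/(6 × 0.26042) = 6.9904
P₀ = 1/(5.6802 + 6.9904) = 0.07892
Lq = P₀·a^3·ρ / (3!(1-ρ)²) = 0.07892 × 10.9226 × 0.7396 / (6 × 0.06782) = 1.5668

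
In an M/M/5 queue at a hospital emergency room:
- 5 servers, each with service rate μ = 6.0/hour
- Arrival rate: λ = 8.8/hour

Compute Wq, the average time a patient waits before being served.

Traffic intensity: ρ = λ/(cμ) = 8.8/(5×6.0) = 0.2933
Since ρ = 0.2933 < 1, system is stable.
Offered load a = λ/μ = cρ = 8.8/6.0 = 1.4667
P₀ = [ Σₙ₌₀^4 aⁿ/n! + a^5/(5!(1-ρ)) ]⁻¹
Σ = a^0/0! + a^1/1! + a^2/2! + a^3/3! + a^4/4! = 1.0000 + 1.4667 + 1.0756 + 0.5258 + 0.1928 = 4.2609
a^5/(5!(1-ρ)) = 6.7867/(120 × 0.7067) = 0.08003
P₀ = 1/(4.2609 + 0.08003) = 0.2304
Lq = P₀·a^5·ρ / (5!(1-ρ)²) = 0.2304 × 6.7867 × 0.2933 / (120 × 0.4994) = 0.007653
Wq = Lq/λ = 0.007653/8.8 = 0.0008697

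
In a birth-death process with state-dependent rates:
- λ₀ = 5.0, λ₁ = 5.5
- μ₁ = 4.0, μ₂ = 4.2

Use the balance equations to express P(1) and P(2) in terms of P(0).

Balance equations:
State 0: λ₀P₀ = μ₁P₁ → P₁ = (λ₀/μ₁)P₀ = (5.0/4.0)P₀ = 1.2500P₀
State 1: P₂ = (λ₀λ₁)/(μ₁μ₂)P₀ = (5.0×5.5)/(4.0×4.2)P₀ = 1.6369P₀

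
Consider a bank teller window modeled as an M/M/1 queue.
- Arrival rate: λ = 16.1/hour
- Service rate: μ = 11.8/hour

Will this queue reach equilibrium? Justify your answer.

Stability requires ρ = λ/(cμ) < 1
ρ = 16.1/(1 × 11.8) = 16.1/11.80 = 1.3644
Since 1.3644 ≥ 1, the system is UNSTABLE.
Queue grows without bound. Need μ > λ = 16.1.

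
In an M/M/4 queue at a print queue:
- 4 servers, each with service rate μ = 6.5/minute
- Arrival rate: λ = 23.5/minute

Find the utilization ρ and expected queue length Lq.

Traffic intensity: ρ = λ/(cμ) = 23.5/(4×6.5) = 0.9038
Since ρ = 0.9038 < 1, system is stable.
Offered load a = λ/μ = cρ = 23.5/6.5 = 3.6154
P₀ = [ Σₙ₌₀^3 aⁿ/n! + a^4/(4!(1-ρ)) ]⁻¹
Σ = a^0/0! + a^1/1! + a^2/2! + a^3/3! = 1.0000 + 3.6154 + 6.5355 + 7.8761 = 19.0270
a^4/(4!(1-ρ)) = 170.8512/(24 × 0.09615385) = 74.0355
P₀ = 1/(19.0270 + 74.0355) = 0.01075
Lq = P₀·a^4·ρ / (4!(1-ρ)²) = 0.01074546 × 170.8512 × 0.9038462 / (24 × 0.009245562) = 7.4781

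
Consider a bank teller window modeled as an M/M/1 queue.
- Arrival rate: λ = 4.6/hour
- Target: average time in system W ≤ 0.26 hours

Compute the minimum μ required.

For M/M/1: W = 1/(μ-λ)
Need W ≤ 0.26, so 1/(μ-λ) ≤ 0.26
μ - λ ≥ 1/0.26 = 3.8462
μ ≥ 4.6 + 3.8462 = 8.4462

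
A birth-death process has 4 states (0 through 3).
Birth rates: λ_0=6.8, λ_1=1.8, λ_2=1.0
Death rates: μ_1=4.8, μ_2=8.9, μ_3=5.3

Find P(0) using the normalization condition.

Ratios P(n)/P(0) = (λ₀···λₙ₋₁)/(μ₁···μₙ):
P(1)/P(0) = (6.8)/(4.8) = 1.41667
P(2)/P(0) = (6.8×1.8)/(4.8×8.9) = 0.286517
P(3)/P(0) = (6.8×1.8×1.0)/(4.8×8.9×5.3) = 0.0540598

Normalization: ∑ P(n) = 1
P(0) × (1.00000 + 1.41667 + 0.286517 + 0.0540598) = 1
P(0) × 2.7572 = 1
P(0) = 1/2.7572 = 0.3627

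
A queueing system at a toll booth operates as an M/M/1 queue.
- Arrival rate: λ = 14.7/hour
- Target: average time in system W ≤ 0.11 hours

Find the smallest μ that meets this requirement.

For M/M/1: W = 1/(μ-λ)
Need W ≤ 0.11, so 1/(μ-λ) ≤ 0.11
μ - λ ≥ 1/0.11 = 9.0909
μ ≥ 14.7 + 9.0909 = 23.7909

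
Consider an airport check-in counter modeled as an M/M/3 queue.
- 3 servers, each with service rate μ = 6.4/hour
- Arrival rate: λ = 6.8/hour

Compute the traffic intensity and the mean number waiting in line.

Traffic intensity: ρ = λ/(cμ) = 6.8/(3×6.4) = 0.3542
Since ρ = 0.3542 < 1, system is stable.
Offered load a = λ/μ = cρ = 6.8/6.4 = 1.0625
P₀ = [ Σₙ₌₀^2 aⁿ/n! + a^3/(3!(1-ρ)) ]⁻¹
Σ = a^0/0! + a^1/1! + a^2/2! = 1.0000 + 1.0625 + 0.5645 = 2.6270
a^3/(3!(1-ρ)) = 1.1995/(6 × 0.64583) = 0.3095
P₀ = 1/(2.6270 + 0.3095) = 0.3405
Lq = P₀·a^3·ρ / (3!(1-ρ)²) = 0.3405 × 1.1995 × 0.3542 / (6 × 0.4171) = 0.05781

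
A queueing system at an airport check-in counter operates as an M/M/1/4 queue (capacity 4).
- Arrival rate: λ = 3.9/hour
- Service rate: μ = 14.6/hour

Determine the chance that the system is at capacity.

ρ = λ/μ = 3.9/14.6 = 0.267123
P₀ = (1-ρ)/(1-ρ^(K+1)) = (1-0.267123)/(1-0.267123^5) = 0.7329/0.9986 = 0.7339
P_K = P₀×ρ^K = 0.73388 × 0.267123^4 = 0.73388 × 0.0050915 = 0.003737
Blocking probability = 0.37%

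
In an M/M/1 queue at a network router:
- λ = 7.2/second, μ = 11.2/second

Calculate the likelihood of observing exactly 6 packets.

ρ = λ/μ = 7.2/11.2 = 0.6429
P(n) = (1-ρ)ρⁿ
P(6) = (1-0.6429) × 0.6429^6
P(6) = 0.3571 × 0.07061
P(6) = 0.02521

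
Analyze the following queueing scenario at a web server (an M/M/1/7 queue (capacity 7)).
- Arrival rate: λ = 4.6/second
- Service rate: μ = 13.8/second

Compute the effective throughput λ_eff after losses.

ρ = λ/μ = 4.6/13.8 = 0.33333
P₀ = (1-ρ)/(1-ρ^(K+1)) = (1-0.33333)/(1-0.33333^8) = 0.6667/0.9998 = 0.6668
P_K = P₀×ρ^K = 0.6668 × 0.33333^7 = 0.6668 × 0.0004572 = 0.0003049
λ_eff = λ(1-P_K) = 4.6 × (1 - 0.0003049) = 4.6 × 0.9997 = 4.5986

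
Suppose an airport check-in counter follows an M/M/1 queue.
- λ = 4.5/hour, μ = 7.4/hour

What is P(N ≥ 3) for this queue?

ρ = λ/μ = 4.5/7.4 = 0.6081
P(N ≥ n) = ρⁿ
P(N ≥ 3) = 0.6081^3
P(N ≥ 3) = 0.2249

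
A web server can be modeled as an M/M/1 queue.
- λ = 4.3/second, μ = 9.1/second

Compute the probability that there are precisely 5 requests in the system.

ρ = λ/μ = 4.3/9.1 = 0.47253
P(n) = (1-ρ)ρⁿ
P(5) = (1-0.47253) × 0.47253^5
P(5) = 0.5275 × 0.02356
P(5) = 0.01243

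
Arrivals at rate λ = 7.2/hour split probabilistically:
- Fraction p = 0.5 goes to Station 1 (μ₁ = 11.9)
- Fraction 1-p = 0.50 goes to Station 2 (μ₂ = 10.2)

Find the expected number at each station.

Effective rates: λ₁ = 7.2×0.5 = 3.6, λ₂ = 7.2×0.50 = 3.6
Station 1: ρ₁ = 3.6/11.9 = 0.3025, L₁ = ρ₁/(1-ρ₁) = 0.3025/(1-0.3025) = 0.4337
Station 2: ρ₂ = 3.6/10.2 = 0.35294, L₂ = ρ₂/(1-ρ₂) = 0.35294/(1-0.35294) = 0.5455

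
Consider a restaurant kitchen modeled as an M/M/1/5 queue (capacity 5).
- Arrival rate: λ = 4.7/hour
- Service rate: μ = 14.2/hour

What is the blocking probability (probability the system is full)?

ρ = λ/μ = 4.7/14.2 = 0.33099
P₀ = (1-ρ)/(1-ρ^(K+1)) = (1-0.33099)/(1-0.33099^6) = 0.6690/0.9987 = 0.6699
P_K = P₀×ρ^K = 0.66989 × 0.33099^5 = 0.66989 × 0.0039726 = 0.002661
Blocking probability = 0.27%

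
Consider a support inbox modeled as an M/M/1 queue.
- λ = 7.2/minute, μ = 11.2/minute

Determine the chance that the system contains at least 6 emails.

ρ = λ/μ = 7.2/11.2 = 0.64286
P(N ≥ n) = ρⁿ
P(N ≥ 6) = 0.64286^6
P(N ≥ 6) = 0.07058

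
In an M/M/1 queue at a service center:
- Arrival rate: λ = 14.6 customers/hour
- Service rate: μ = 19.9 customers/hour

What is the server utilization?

Server utilization: ρ = λ/μ
ρ = 14.6/19.9 = 0.7337
The server is busy 73.37% of the time.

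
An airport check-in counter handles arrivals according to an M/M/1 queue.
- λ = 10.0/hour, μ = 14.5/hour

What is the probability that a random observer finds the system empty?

ρ = λ/μ = 10.0/14.5 = 0.6897
P(0) = 1 - ρ = 1 - 0.6897 = 0.3103
The server is idle 31.03% of the time.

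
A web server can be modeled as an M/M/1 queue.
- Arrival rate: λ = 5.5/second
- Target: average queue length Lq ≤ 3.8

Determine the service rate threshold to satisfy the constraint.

For M/M/1: Lq = λ²/(μ(μ-λ))
Need Lq ≤ 3.8, i.e. μ(μ-λ) ≥ λ²/3.8
μ² - 5.5μ - 30.25/3.8 ≥ 0  →  μ² - 5.5μ - 7.96053 ≥ 0
Quadratic formula (positive root): μ = [λ + √(λ² + 4×7.96053)]/2
Discriminant: 30.25 + 4×7.96053 = 62.0921, √62.0921 = 7.8799
μ ≥ (5.5 + 7.8799)/2 = 6.6899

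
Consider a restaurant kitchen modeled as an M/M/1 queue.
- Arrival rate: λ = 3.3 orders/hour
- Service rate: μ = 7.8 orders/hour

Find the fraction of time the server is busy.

Server utilization: ρ = λ/μ
ρ = 3.3/7.8 = 0.4231
The server is busy 42.31% of the time.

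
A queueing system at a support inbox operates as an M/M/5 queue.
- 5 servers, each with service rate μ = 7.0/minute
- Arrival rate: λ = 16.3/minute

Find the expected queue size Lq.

Traffic intensity: ρ = λ/(cμ) = 16.3/(5×7.0) = 0.4657
Since ρ = 0.4657 < 1, system is stable.
Offered load a = λ/μ = cρ = 16.3/7.0 = 2.3286
P₀ = [ Σₙ₌₀^4 aⁿ/n! + a^5/(5!(1-ρ)) ]⁻¹
Σ = a^0/0! + a^1/1! + a^2/2! + a^3/3! + a^4/4! = 1.00000 + 2.32857 + 2.71112 + 2.10435 + 1.22503 = 9.3691
a^5/(5!(1-ρ)) = 68.4617/(120 × 0.5343) = 1.0678
P₀ = 1/(9.3691 + 1.0678) = 0.09581
Lq = P₀·a^5·ρ / (5!(1-ρ)²) = 0.095814 × 68.4617 × 0.46571 / (120 × 0.28546) = 0.08918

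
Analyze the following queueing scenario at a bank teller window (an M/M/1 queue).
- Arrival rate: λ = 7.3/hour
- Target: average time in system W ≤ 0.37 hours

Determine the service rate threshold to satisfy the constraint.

For M/M/1: W = 1/(μ-λ)
Need W ≤ 0.37, so 1/(μ-λ) ≤ 0.37
μ - λ ≥ 1/0.37 = 2.7027
μ ≥ 7.3 + 2.7027 = 10.0027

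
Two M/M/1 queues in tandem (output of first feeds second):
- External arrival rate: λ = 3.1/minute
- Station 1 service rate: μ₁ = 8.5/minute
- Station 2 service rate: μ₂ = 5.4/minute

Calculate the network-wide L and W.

By Jackson's theorem, each station behaves as independent M/M/1.
Station 1: ρ₁ = 3.1/8.5 = 0.3647, L₁ = ρ₁/(1-ρ₁) = λ/(μ₁-λ) = 3.1/5.40 = 0.5741
Station 2: ρ₂ = 3.1/5.4 = 0.5741, L₂ = ρ₂/(1-ρ₂) = λ/(μ₂-λ) = 3.1/2.30 = 1.3478
Total: L = L₁ + L₂ = 0.5741 + 1.3478 = 1.9219
W = L/λ = 1.9219/3.1 = 0.6200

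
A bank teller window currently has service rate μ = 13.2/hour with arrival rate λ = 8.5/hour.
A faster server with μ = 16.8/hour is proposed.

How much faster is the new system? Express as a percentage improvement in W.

System 1: ρ₁ = 8.5/13.2 = 0.6439, W₁ = 1/(13.2-8.5) = 0.2128
System 2: ρ₂ = 8.5/16.8 = 0.5060, W₂ = 1/(16.8-8.5) = 0.1205
Improvement: (W₁-W₂)/W₁ = (0.2128-0.1205)/0.2128 = 43.37%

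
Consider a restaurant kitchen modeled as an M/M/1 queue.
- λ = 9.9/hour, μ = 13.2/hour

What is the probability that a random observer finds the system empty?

ρ = λ/μ = 9.9/13.2 = 0.7500
P(0) = 1 - ρ = 1 - 0.7500 = 0.2500
The server is idle 25.00% of the time.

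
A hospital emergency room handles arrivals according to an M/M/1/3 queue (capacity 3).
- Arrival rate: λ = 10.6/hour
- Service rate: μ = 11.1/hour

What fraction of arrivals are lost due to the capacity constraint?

ρ = λ/μ = 10.6/11.1 = 0.95495
P₀ = (1-ρ)/(1-ρ^(K+1)) = (1-0.95495)/(1-0.95495^4) = 0.04505/0.1684 = 0.2675
P_K = P₀×ρ^K = 0.26754 × 0.95495^3 = 0.26754 × 0.87085 = 0.2330
Blocking probability = 23.30%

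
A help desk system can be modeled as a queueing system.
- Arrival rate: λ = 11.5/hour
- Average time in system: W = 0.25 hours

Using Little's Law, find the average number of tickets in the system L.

Little's Law: L = λW
L = 11.5 × 0.25 = 2.8750 tickets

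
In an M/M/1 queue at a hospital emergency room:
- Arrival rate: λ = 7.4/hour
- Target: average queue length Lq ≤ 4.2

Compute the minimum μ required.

For M/M/1: Lq = λ²/(μ(μ-λ))
Need Lq ≤ 4.2, i.e. μ(μ-λ) ≥ λ²/4.2
μ² - 7.4μ - 54.76/4.2 ≥ 0  →  μ² - 7.4μ - 13.0381 ≥ 0
Quadratic formula (positive root): μ = [λ + √(λ² + 4×13.0381)]/2
Discriminant: 54.76 + 4×13.0381 = 106.9124, √106.9124 = 10.3398
μ ≥ (7.4 + 10.3398)/2 = 8.8699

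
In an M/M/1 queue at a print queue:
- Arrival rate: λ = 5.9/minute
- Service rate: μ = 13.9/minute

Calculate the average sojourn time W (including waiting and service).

First, compute utilization: ρ = λ/μ = 5.9/13.9 = 0.4245
For M/M/1: W = 1/(μ-λ)
W = 1/(13.9-5.9) = 1/8.00
W = 0.1250 minutes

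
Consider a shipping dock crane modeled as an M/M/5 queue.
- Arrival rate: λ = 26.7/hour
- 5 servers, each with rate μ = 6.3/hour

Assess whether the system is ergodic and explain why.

Stability requires ρ = λ/(cμ) < 1
ρ = 26.7/(5 × 6.3) = 26.7/31.50 = 0.8476
Since 0.8476 < 1, the system is STABLE.
The servers are busy 84.76% of the time.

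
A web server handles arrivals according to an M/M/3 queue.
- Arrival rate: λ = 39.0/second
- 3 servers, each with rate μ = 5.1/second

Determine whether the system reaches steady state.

Stability requires ρ = λ/(cμ) < 1
ρ = 39.0/(3 × 5.1) = 39.0/15.30 = 2.5490
Since 2.5490 ≥ 1, the system is UNSTABLE.
Need c > λ/μ = 39.0/5.1 = 7.65.
Minimum servers needed: c = 8.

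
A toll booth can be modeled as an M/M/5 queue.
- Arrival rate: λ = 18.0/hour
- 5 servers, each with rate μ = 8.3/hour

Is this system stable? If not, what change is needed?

Stability requires ρ = λ/(cμ) < 1
ρ = 18.0/(5 × 8.3) = 18.0/41.50 = 0.4337
Since 0.4337 < 1, the system is STABLE.
The servers are busy 43.37% of the time.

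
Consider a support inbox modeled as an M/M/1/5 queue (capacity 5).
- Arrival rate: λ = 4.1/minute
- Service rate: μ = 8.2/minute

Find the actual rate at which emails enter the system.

ρ = λ/μ = 4.1/8.2 = 0.5000
P₀ = (1-ρ)/(1-ρ^(K+1)) = (1-0.5000)/(1-0.5000^6) = 0.5000/0.9844 = 0.5079
P_K = P₀×ρ^K = 0.5079 × 0.5000^5 = 0.5079 × 0.03125 = 0.01587
λ_eff = λ(1-P_K) = 4.1 × (1 - 0.01587) = 4.1 × 0.98413 = 4.0349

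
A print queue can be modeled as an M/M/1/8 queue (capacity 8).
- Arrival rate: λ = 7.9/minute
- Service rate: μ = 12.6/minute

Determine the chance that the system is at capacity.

ρ = λ/μ = 7.9/12.6 = 0.62698
P₀ = (1-ρ)/(1-ρ^(K+1)) = (1-0.62698)/(1-0.62698^9) = 0.3730/0.9850 = 0.3787
P_K = P₀×ρ^K = 0.3787 × 0.62698^8 = 0.3787 × 0.02388 = 0.009043
Blocking probability = 0.90%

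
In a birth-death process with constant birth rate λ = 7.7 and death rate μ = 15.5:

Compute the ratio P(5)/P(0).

For constant rates: P(n)/P(0) = (λ/μ)^n
P(5)/P(0) = (7.7/15.5)^5 = 0.49677^5 = 0.03025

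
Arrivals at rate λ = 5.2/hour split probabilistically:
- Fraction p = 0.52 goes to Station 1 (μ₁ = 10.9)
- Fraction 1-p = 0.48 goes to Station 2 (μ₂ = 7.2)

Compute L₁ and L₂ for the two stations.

Effective rates: λ₁ = 5.2×0.52 = 2.704, λ₂ = 5.2×0.48 = 2.496
Station 1: ρ₁ = 2.704/10.9 = 0.24807, L₁ = ρ₁/(1-ρ₁) = 0.24807/(1-0.24807) = 0.3299
Station 2: ρ₂ = 2.496/7.2 = 0.34667, L₂ = ρ₂/(1-ρ₂) = 0.34667/(1-0.34667) = 0.5306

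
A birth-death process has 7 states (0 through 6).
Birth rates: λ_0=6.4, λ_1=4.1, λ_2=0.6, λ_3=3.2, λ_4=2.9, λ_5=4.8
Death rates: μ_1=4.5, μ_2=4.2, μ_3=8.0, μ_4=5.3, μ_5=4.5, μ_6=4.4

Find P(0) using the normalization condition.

Ratios P(n)/P(0) = (λ₀···λₙ₋₁)/(μ₁···μₙ):
P(1)/P(0) = (6.4)/(4.5) = 1.4222
P(2)/P(0) = (6.4×4.1)/(4.5×4.2) = 1.3884
P(3)/P(0) = (6.4×4.1×0.6)/(4.5×4.2×8.0) = 0.1041
P(4)/P(0) = (6.4×4.1×0.6×3.2)/(4.5×4.2×8.0×5.3) = 0.06287
P(5)/P(0) = (6.4×4.1×0.6×3.2×2.9)/(4.5×4.2×8.0×5.3×4.5) = 0.04052
P(6)/P(0) = (6.4×4.1×0.6×3.2×2.9×4.8)/(4.5×4.2×8.0×5.3×4.5×4.4) = 0.04420

Normalization: ∑ P(n) = 1
P(0) × (1.0000 + 1.4222 + 1.3884 + 0.1041 + 0.06287 + 0.04052 + 0.04420) = 1
P(0) × 4.0623 = 1
P(0) = 1/4.0623 = 0.2462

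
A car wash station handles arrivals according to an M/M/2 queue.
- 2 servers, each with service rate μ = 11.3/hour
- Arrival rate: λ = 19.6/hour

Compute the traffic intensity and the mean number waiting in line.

Traffic intensity: ρ = λ/(cμ) = 19.6/(2×11.3) = 0.8673
Since ρ = 0.8673 < 1, system is stable.
Offered load a = λ/μ = cρ = 19.6/11.3 = 1.7345
P₀ = [ Σₙ₌₀^1 aⁿ/n! + a^2/(2!(1-ρ)) ]⁻¹
Σ = a^0/0! + a^1/1! = 1.0000 + 1.7345 = 2.7345
a^2/(2!(1-ρ)) = 3.00854/(2 × 0.132743) = 11.3322
P₀ = 1/(2.7345 + 11.3322) = 0.07109
Lq = P₀·a^2·ρ / (2!(1-ρ)²) = 0.0710900 × 3.00854 × 0.867257 / (2 × 0.0176208) = 5.2633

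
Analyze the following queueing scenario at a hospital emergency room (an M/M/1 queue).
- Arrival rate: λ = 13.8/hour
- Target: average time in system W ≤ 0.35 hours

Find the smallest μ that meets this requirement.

For M/M/1: W = 1/(μ-λ)
Need W ≤ 0.35, so 1/(μ-λ) ≤ 0.35
μ - λ ≥ 1/0.35 = 2.8571
μ ≥ 13.8 + 2.8571 = 16.6571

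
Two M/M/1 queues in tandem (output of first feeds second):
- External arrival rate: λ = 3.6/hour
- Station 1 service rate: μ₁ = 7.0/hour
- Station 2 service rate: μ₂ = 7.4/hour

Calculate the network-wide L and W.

By Jackson's theorem, each station behaves as independent M/M/1.
Station 1: ρ₁ = 3.6/7.0 = 0.5143, L₁ = ρ₁/(1-ρ₁) = λ/(μ₁-λ) = 3.6/3.40 = 1.0588
Station 2: ρ₂ = 3.6/7.4 = 0.4865, L₂ = ρ₂/(1-ρ₂) = λ/(μ₂-λ) = 3.6/3.80 = 0.9474
Total: L = L₁ + L₂ = 1.0588 + 0.9474 = 2.0062
W = L/λ = 2.0062/3.6 = 0.5573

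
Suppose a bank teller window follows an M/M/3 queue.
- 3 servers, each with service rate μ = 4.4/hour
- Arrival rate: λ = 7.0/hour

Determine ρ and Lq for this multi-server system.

Traffic intensity: ρ = λ/(cμ) = 7.0/(3×4.4) = 0.5303
Since ρ = 0.5303 < 1, system is stable.
Offered load a = λ/μ = cρ = 7.0/4.4 = 1.5909
P₀ = [ Σₙ₌₀^2 aⁿ/n! + a^3/(3!(1-ρ)) ]⁻¹
Σ = a^0/0! + a^1/1! + a^2/2! = 1.0000 + 1.5909 + 1.2655 = 3.8564
a^3/(3!(1-ρ)) = 4.0266/(6 × 0.4697) = 1.4288
P₀ = 1/(3.8564 + 1.4288) = 0.1892
Lq = P₀·a^3·ρ / (3!(1-ρ)²) = 0.1892 × 4.0266 × 0.5303 / (6 × 0.2206) = 0.3052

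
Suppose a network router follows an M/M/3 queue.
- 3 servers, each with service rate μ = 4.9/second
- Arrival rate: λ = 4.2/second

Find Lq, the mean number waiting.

Traffic intensity: ρ = λ/(cμ) = 4.2/(3×4.9) = 0.2857
Since ρ = 0.2857 < 1, system is stable.
Offered load a = λ/μ = cρ = 4.2/4.9 = 0.8571
P₀ = [ Σₙ₌₀^2 aⁿ/n! + a^3/(3!(1-ρ)) ]⁻¹
Σ = a^0/0! + a^1/1! + a^2/2! = 1.0000 + 0.85714 + 0.36735 = 2.2245
a^3/(3!(1-ρ)) = 0.6297/(6 × 0.7143) = 0.1469
P₀ = 1/(2.2245 + 0.1469) = 0.4217
Lq = P₀·a^3·ρ / (3!(1-ρ)²) = 0.4217 × 0.6297 × 0.2857 / (6 × 0.5102) = 0.02478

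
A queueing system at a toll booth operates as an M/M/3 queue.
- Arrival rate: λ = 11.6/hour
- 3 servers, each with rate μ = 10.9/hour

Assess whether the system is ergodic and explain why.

Stability requires ρ = λ/(cμ) < 1
ρ = 11.6/(3 × 10.9) = 11.6/32.70 = 0.3547
Since 0.3547 < 1, the system is STABLE.
The servers are busy 35.47% of the time.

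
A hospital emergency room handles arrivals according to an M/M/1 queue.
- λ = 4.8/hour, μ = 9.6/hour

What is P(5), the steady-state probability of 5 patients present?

ρ = λ/μ = 4.8/9.6 = 0.5000
P(n) = (1-ρ)ρⁿ
P(5) = (1-0.5000) × 0.5000^5
P(5) = 0.5000 × 0.03125
P(5) = 0.01562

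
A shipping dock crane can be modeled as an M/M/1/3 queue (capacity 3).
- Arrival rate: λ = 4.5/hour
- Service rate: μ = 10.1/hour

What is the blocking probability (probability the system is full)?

ρ = λ/μ = 4.5/10.1 = 0.44554
P₀ = (1-ρ)/(1-ρ^(K+1)) = (1-0.44554)/(1-0.44554^4) = 0.5545/0.9606 = 0.5772
P_K = P₀×ρ^K = 0.5772 × 0.44554^3 = 0.5772 × 0.08844 = 0.05105
Blocking probability = 5.11%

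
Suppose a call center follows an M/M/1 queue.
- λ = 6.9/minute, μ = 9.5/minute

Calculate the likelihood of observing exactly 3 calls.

ρ = λ/μ = 6.9/9.5 = 0.7263
P(n) = (1-ρ)ρⁿ
P(3) = (1-0.7263) × 0.7263^3
P(3) = 0.2737 × 0.3831
P(3) = 0.1049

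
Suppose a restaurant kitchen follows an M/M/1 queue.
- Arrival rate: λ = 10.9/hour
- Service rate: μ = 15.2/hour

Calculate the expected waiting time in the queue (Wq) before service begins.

First, compute utilization: ρ = λ/μ = 10.9/15.2 = 0.7171
For M/M/1: Wq = λ/(μ(μ-λ))
Wq = 10.9/(15.2 × (15.2-10.9))
Wq = 10.9/(15.2 × 4.30)
Wq = 0.1668 hours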